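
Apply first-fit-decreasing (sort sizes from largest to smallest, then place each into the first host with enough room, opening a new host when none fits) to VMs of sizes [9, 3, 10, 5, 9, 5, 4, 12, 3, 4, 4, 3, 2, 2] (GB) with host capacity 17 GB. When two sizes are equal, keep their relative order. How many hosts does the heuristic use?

5

Sorted descending: 12, 10, 9, 9, 5, 5, 4, 4, 4, 3, 3, 3, 2, 2.
  12 → host 1 (new)  [load 12/17]
  10 → host 2 (new)  [load 10/17]
  9 → host 3 (new)  [load 9/17]
  9 → host 4 (new)  [load 9/17]
  5 → host 1  [load 17/17]
  5 → host 2  [load 15/17]
  4 → host 3  [load 13/17]
  4 → host 3  [load 17/17]
  4 → host 4  [load 13/17]
  3 → host 4  [load 16/17]
  3 → host 5 (new)  [load 3/17]
  3 → host 5  [load 6/17]
  2 → host 2  [load 17/17]
  2 → host 5  [load 8/17]
5 hosts opened.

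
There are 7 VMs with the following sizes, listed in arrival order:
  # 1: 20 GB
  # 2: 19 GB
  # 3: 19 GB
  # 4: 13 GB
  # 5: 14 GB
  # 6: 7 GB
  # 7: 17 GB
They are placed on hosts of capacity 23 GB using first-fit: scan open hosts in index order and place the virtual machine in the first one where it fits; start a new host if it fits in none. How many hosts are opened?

6

  20 → host 1 (new)  [load 20/23]
  19 → host 2 (new)  [load 19/23]
  19 → host 3 (new)  [load 19/23]
  13 → host 4 (new)  [load 13/23]
  14 → host 5 (new)  [load 14/23]
  7 → host 4  [load 20/23]
  17 → host 6 (new)  [load 17/23]
6 hosts opened.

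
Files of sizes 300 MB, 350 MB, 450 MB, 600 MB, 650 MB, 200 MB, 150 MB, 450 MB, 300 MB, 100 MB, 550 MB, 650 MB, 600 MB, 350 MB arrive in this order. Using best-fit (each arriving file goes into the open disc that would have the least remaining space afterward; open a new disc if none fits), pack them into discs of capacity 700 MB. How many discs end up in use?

  300 → disc 1 (new)  [load 300/700]
  350 → disc 1  [load 650/700]
  450 → disc 2 (new)  [load 450/700]
  600 → disc 3 (new)  [load 600/700]
  650 → disc 4 (new)  [load 650/700]
  200 → disc 2  [load 650/700]
  150 → disc 5 (new)  [load 150/700]
  450 → disc 5  [load 600/700]
  300 → disc 6 (new)  [load 300/700]
  100 → disc 3  [load 700/700]
  550 → disc 7 (new)  [load 550/700]
  650 → disc 8 (new)  [load 650/700]
  600 → disc 9 (new)  [load 600/700]
  350 → disc 6  [load 650/700]
9 discs opened.

9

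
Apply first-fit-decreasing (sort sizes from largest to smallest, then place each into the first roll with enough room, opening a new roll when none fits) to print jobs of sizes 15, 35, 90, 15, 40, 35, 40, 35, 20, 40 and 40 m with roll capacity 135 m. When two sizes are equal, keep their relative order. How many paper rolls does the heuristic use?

4

Sorted descending: 90, 40, 40, 40, 40, 35, 35, 35, 20, 15, 15.
  90 → roll 1 (new)  [load 90/135]
  40 → roll 1  [load 130/135]
  40 → roll 2 (new)  [load 40/135]
  40 → roll 2  [load 80/135]
  40 → roll 2  [load 120/135]
  35 → roll 3 (new)  [load 35/135]
  35 → roll 3  [load 70/135]
  35 → roll 3  [load 105/135]
  20 → roll 3  [load 125/135]
  15 → roll 2  [load 135/135]
  15 → roll 4 (new)  [load 15/135]
4 paper rolls opened.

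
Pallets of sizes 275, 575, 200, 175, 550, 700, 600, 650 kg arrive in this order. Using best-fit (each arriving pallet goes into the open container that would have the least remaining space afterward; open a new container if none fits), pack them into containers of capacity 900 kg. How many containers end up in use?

6

  275 → container 1 (new)  [load 275/900]
  575 → container 1  [load 850/900]
  200 → container 2 (new)  [load 200/900]
  175 → container 2  [load 375/900]
  550 → container 3 (new)  [load 550/900]
  700 → container 4 (new)  [load 700/900]
  600 → container 5 (new)  [load 600/900]
  650 → container 6 (new)  [load 650/900]
6 containers opened.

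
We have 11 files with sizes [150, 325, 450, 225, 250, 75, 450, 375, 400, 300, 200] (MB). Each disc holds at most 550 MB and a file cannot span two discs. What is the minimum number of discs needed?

Total = 450 + 450 + 400 + 375 + 325 + 300 + 250 + 225 + 200 + 150 + 75 = 3200 MB.
Lower bound: ⌈3200/550⌉ = 6 discs.
A packing using 7 discs:
  disc 1: 450 + 75 = 525
  disc 2: 450 = 450
  disc 3: 400 + 150 = 550
  disc 4: 375 = 375
  disc 5: 325 + 225 = 550
  disc 6: 300 + 250 = 550
  disc 7: 200 = 200
No arrangement into 6 discs stays within capacity, so 7 is optimal.

7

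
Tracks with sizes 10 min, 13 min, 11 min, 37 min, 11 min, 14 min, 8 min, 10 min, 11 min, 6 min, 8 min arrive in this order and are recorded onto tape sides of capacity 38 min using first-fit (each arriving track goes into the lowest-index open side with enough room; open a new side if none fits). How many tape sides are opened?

  10 → side 1 (new)  [load 10/38]
  13 → side 1  [load 23/38]
  11 → side 1  [load 34/38]
  37 → side 2 (new)  [load 37/38]
  11 → side 3 (new)  [load 11/38]
  14 → side 3  [load 25/38]
  8 → side 3  [load 33/38]
  10 → side 4 (new)  [load 10/38]
  11 → side 4  [load 21/38]
  6 → side 4  [load 27/38]
  8 → side 4  [load 35/38]
4 tape sides opened.

4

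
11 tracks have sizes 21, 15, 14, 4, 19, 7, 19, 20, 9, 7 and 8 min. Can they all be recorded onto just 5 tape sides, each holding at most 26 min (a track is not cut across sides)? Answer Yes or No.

Total = 143 min; ⌈143/26⌉ = 6.
At least 6 tape sides are required, but only 5 are allowed.

No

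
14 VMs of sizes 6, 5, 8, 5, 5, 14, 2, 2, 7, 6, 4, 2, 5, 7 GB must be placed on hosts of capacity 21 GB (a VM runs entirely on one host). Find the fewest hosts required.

Total = 14 + 8 + 7 + 7 + 6 + 6 + 5 + 5 + 5 + 5 + 4 + 2 + 2 + 2 = 78 GB.
Lower bound: ⌈78/21⌉ = 4 hosts.
A packing using 4 hosts:
  host 1: 14 + 7 = 21
  host 2: 8 + 7 + 6 = 21
  host 3: 6 + 5 + 5 + 5 = 21
  host 4: 5 + 4 + 2 + 2 + 2 = 15
This matches the lower bound, so 4 is optimal.

4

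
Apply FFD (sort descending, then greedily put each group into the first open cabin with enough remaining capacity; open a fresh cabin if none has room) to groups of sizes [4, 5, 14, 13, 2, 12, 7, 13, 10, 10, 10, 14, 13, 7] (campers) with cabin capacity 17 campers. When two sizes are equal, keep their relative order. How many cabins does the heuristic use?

Sorted descending: 14, 14, 13, 13, 13, 12, 10, 10, 10, 7, 7, 5, 4, 2.
  14 → cabin 1 (new)  [load 14/17]
  14 → cabin 2 (new)  [load 14/17]
  13 → cabin 3 (new)  [load 13/17]
  13 → cabin 4 (new)  [load 13/17]
  13 → cabin 5 (new)  [load 13/17]
  12 → cabin 6 (new)  [load 12/17]
  10 → cabin 7 (new)  [load 10/17]
  10 → cabin 8 (new)  [load 10/17]
  10 → cabin 9 (new)  [load 10/17]
  7 → cabin 7  [load 17/17]
  7 → cabin 8  [load 17/17]
  5 → cabin 6  [load 17/17]
  4 → cabin 3  [load 17/17]
  2 → cabin 1  [load 16/17]
9 cabins opened.

9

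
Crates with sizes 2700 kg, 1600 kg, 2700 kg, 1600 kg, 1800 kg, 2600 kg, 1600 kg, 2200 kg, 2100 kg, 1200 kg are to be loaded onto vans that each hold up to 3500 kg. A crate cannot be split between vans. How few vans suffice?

Total = 2700 + 2700 + 2600 + 2200 + 2100 + 1800 + 1600 + 1600 + 1600 + 1200 = 20100 kg.
Lower bound: ⌈20100/3500⌉ = 6 vans.
A packing using 7 vans:
  van 1: 2700 = 2700
  van 2: 2700 = 2700
  van 3: 2600 = 2600
  van 4: 2200 + 1200 = 3400
  van 5: 2100 = 2100
  van 6: 1800 + 1600 = 3400
  van 7: 1600 + 1600 = 3200
No arrangement into 6 vans stays within capacity, so 7 is optimal.

7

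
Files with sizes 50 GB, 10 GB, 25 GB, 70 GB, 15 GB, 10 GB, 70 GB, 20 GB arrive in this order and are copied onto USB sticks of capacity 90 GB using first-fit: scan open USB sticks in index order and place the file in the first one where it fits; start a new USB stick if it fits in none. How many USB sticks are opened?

4

  50 → USB stick 1 (new)  [load 50/90]
  10 → USB stick 1  [load 60/90]
  25 → USB stick 1  [load 85/90]
  70 → USB stick 2 (new)  [load 70/90]
  15 → USB stick 2  [load 85/90]
  10 → USB stick 3 (new)  [load 10/90]
  70 → USB stick 3  [load 80/90]
  20 → USB stick 4 (new)  [load 20/90]
4 USB sticks opened.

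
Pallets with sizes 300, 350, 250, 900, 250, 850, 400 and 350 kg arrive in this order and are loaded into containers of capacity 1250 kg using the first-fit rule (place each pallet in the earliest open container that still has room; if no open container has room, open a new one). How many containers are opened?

  300 → container 1 (new)  [load 300/1250]
  350 → container 1  [load 650/1250]
  250 → container 1  [load 900/1250]
  900 → container 2 (new)  [load 900/1250]
  250 → container 1  [load 1150/1250]
  850 → container 3 (new)  [load 850/1250]
  400 → container 3  [load 1250/1250]
  350 → container 2  [load 1250/1250]
3 containers opened.

3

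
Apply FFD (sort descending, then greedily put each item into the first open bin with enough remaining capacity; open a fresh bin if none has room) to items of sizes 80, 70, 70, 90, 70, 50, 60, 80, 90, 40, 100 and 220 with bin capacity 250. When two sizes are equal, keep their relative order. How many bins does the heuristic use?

5

Sorted descending: 220, 100, 90, 90, 80, 80, 70, 70, 70, 60, 50, 40.
  220 → bin 1 (new)  [load 220/250]
  100 → bin 2 (new)  [load 100/250]
  90 → bin 2  [load 190/250]
  90 → bin 3 (new)  [load 90/250]
  80 → bin 3  [load 170/250]
  80 → bin 3  [load 250/250]
  70 → bin 4 (new)  [load 70/250]
  70 → bin 4  [load 140/250]
  70 → bin 4  [load 210/250]
  60 → bin 2  [load 250/250]
  50 → bin 5 (new)  [load 50/250]
  40 → bin 4  [load 250/250]
5 bins opened.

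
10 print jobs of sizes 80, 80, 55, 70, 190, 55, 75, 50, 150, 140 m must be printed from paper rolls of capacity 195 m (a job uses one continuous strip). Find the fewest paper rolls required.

Total = 190 + 150 + 140 + 80 + 80 + 75 + 70 + 55 + 55 + 50 = 945 m.
Lower bound: ⌈945/195⌉ = 5 paper rolls.
A packing using 6 paper rolls:
  roll 1: 190 = 190
  roll 2: 150 = 150
  roll 3: 140 + 55 = 195
  roll 4: 80 + 80 = 160
  roll 5: 75 + 70 + 50 = 195
  roll 6: 55 = 55
No arrangement into 5 paper rolls stays within capacity, so 6 is optimal.

6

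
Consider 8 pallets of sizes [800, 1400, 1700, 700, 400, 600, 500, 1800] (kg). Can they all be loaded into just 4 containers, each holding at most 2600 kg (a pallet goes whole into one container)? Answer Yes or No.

Yes

A valid assignment using 4 containers:
  container 1: 1800 + 800 = 2600
  container 2: 1700 + 700 = 2400
  container 3: 1400 + 600 + 500 = 2500
  container 4: 400 = 400
Every load is within 2600 kg, so 4 containers suffice.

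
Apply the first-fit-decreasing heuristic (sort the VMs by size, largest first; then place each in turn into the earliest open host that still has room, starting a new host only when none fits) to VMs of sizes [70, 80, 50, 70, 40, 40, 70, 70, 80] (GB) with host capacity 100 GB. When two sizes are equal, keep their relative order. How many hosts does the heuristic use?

8

Sorted descending: 80, 80, 70, 70, 70, 70, 50, 40, 40.
  80 → host 1 (new)  [load 80/100]
  80 → host 2 (new)  [load 80/100]
  70 → host 3 (new)  [load 70/100]
  70 → host 4 (new)  [load 70/100]
  70 → host 5 (new)  [load 70/100]
  70 → host 6 (new)  [load 70/100]
  50 → host 7 (new)  [load 50/100]
  40 → host 7  [load 90/100]
  40 → host 8 (new)  [load 40/100]
8 hosts opened.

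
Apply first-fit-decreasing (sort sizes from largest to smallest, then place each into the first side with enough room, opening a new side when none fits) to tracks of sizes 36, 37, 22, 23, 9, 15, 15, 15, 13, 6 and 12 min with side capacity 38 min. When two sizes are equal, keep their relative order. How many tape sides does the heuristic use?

Sorted descending: 37, 36, 23, 22, 15, 15, 15, 13, 12, 9, 6.
  37 → side 1 (new)  [load 37/38]
  36 → side 2 (new)  [load 36/38]
  23 → side 3 (new)  [load 23/38]
  22 → side 4 (new)  [load 22/38]
  15 → side 3  [load 38/38]
  15 → side 4  [load 37/38]
  15 → side 5 (new)  [load 15/38]
  13 → side 5  [load 28/38]
  12 → side 6 (new)  [load 12/38]
  9 → side 5  [load 37/38]
  6 → side 6  [load 18/38]
6 tape sides opened.

6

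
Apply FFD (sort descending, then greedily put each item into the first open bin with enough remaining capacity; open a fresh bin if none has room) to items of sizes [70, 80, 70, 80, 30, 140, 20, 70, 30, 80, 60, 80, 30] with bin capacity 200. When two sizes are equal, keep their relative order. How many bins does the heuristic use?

Sorted descending: 140, 80, 80, 80, 80, 70, 70, 70, 60, 30, 30, 30, 20.
  140 → bin 1 (new)  [load 140/200]
  80 → bin 2 (new)  [load 80/200]
  80 → bin 2  [load 160/200]
  80 → bin 3 (new)  [load 80/200]
  80 → bin 3  [load 160/200]
  70 → bin 4 (new)  [load 70/200]
  70 → bin 4  [load 140/200]
  70 → bin 5 (new)  [load 70/200]
  60 → bin 1  [load 200/200]
  30 → bin 2  [load 190/200]
  30 → bin 3  [load 190/200]
  30 → bin 4  [load 170/200]
  20 → bin 4  [load 190/200]
5 bins opened.

5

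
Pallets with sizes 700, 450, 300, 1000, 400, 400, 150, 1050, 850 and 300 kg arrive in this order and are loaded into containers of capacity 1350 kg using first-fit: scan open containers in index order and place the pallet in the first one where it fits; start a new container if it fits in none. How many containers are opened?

  700 → container 1 (new)  [load 700/1350]
  450 → container 1  [load 1150/1350]
  300 → container 2 (new)  [load 300/1350]
  1000 → container 2  [load 1300/1350]
  400 → container 3 (new)  [load 400/1350]
  400 → container 3  [load 800/1350]
  150 → container 1  [load 1300/1350]
  1050 → container 4 (new)  [load 1050/1350]
  850 → container 5 (new)  [load 850/1350]
  300 → container 3  [load 1100/1350]
5 containers opened.

5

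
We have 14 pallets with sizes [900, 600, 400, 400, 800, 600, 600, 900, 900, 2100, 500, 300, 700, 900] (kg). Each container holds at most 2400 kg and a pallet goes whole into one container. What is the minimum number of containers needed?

5

Total = 2100 + 900 + 900 + 900 + 900 + 800 + 700 + 600 + 600 + 600 + 500 + 400 + 400 + 300 = 10600 kg.
Lower bound: ⌈10600/2400⌉ = 5 containers.
A packing using 5 containers:
  container 1: 2100 + 300 = 2400
  container 2: 900 + 900 + 600 = 2400
  container 3: 900 + 900 + 600 = 2400
  container 4: 800 + 700 + 600 = 2100
  container 5: 500 + 400 + 400 = 1300
This matches the lower bound, so 5 is optimal.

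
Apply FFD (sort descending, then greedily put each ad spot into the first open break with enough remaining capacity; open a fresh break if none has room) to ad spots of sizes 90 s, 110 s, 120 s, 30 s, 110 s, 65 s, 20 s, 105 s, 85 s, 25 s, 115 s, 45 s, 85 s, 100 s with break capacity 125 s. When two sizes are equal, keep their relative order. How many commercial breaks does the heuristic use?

Sorted descending: 120, 115, 110, 110, 105, 100, 90, 85, 85, 65, 45, 30, 25, 20.
  120 → break 1 (new)  [load 120/125]
  115 → break 2 (new)  [load 115/125]
  110 → break 3 (new)  [load 110/125]
  110 → break 4 (new)  [load 110/125]
  105 → break 5 (new)  [load 105/125]
  100 → break 6 (new)  [load 100/125]
  90 → break 7 (new)  [load 90/125]
  85 → break 8 (new)  [load 85/125]
  85 → break 9 (new)  [load 85/125]
  65 → break 10 (new)  [load 65/125]
  45 → break 10  [load 110/125]
  30 → break 7  [load 120/125]
  25 → break 6  [load 125/125]
  20 → break 5  [load 125/125]
10 commercial breaks opened.

10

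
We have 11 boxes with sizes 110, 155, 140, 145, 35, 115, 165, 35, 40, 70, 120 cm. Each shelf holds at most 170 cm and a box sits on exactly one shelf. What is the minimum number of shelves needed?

8

Total = 165 + 155 + 145 + 140 + 120 + 115 + 110 + 70 + 40 + 35 + 35 = 1130 cm.
Lower bound: ⌈1130/170⌉ = 7 shelves.
A packing using 8 shelves:
  shelf 1: 165 = 165
  shelf 2: 155 = 155
  shelf 3: 145 = 145
  shelf 4: 140 = 140
  shelf 5: 120 + 40 = 160
  shelf 6: 115 + 35 = 150
  shelf 7: 110 + 35 = 145
  shelf 8: 70 = 70
No arrangement into 7 shelves stays within capacity, so 8 is optimal.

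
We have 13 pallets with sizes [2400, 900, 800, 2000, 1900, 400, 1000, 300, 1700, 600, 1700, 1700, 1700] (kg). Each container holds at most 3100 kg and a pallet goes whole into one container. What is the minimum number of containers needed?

Total = 2400 + 2000 + 1900 + 1700 + 1700 + 1700 + 1700 + 1000 + 900 + 800 + 600 + 400 + 300 = 17100 kg.
Lower bound: ⌈17100/3100⌉ = 6 containers.
Also, 7 pallets each exceed 1550 kg, and no two of those can share a container, so at least 7 containers are needed.
A packing using 7 containers:
  container 1: 2400 + 600 = 3000
  container 2: 2000 + 1000 = 3000
  container 3: 1900 + 900 + 300 = 3100
  container 4: 1700 + 800 + 400 = 2900
  container 5: 1700 = 1700
  container 6: 1700 = 1700
  container 7: 1700 = 1700
This matches the lower bound, so 7 is optimal.

7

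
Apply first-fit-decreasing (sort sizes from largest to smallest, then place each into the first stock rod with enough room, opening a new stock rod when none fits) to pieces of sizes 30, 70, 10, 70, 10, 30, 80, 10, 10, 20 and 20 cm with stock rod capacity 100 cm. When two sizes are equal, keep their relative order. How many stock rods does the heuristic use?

Sorted descending: 80, 70, 70, 30, 30, 20, 20, 10, 10, 10, 10.
  80 → stock rod 1 (new)  [load 80/100]
  70 → stock rod 2 (new)  [load 70/100]
  70 → stock rod 3 (new)  [load 70/100]
  30 → stock rod 2  [load 100/100]
  30 → stock rod 3  [load 100/100]
  20 → stock rod 1  [load 100/100]
  20 → stock rod 4 (new)  [load 20/100]
  10 → stock rod 4  [load 30/100]
  10 → stock rod 4  [load 40/100]
  10 → stock rod 4  [load 50/100]
  10 → stock rod 4  [load 60/100]
4 stock rods opened.

4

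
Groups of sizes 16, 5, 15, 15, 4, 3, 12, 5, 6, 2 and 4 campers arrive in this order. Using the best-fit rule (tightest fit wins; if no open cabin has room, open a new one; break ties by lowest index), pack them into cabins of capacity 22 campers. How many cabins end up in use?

4

  16 → cabin 1 (new)  [load 16/22]
  5 → cabin 1  [load 21/22]
  15 → cabin 2 (new)  [load 15/22]
  15 → cabin 3 (new)  [load 15/22]
  4 → cabin 2  [load 19/22]
  3 → cabin 2  [load 22/22]
  12 → cabin 4 (new)  [load 12/22]
  5 → cabin 3  [load 20/22]
  6 → cabin 4  [load 18/22]
  2 → cabin 3  [load 22/22]
  4 → cabin 4  [load 22/22]
4 cabins opened.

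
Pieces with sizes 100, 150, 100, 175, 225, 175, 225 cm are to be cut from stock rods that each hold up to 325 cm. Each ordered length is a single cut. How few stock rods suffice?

4

Total = 225 + 225 + 175 + 175 + 150 + 100 + 100 = 1150 cm.
Lower bound: ⌈1150/325⌉ = 4 stock rods.
A packing using 4 stock rods:
  stock rod 1: 225 + 100 = 325
  stock rod 2: 225 + 100 = 325
  stock rod 3: 175 + 150 = 325
  stock rod 4: 175 = 175
This matches the lower bound, so 4 is optimal.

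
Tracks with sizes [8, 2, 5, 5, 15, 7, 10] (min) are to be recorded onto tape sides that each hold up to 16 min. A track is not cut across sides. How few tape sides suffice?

Total = 15 + 10 + 8 + 7 + 5 + 5 + 2 = 52 min.
Lower bound: ⌈52/16⌉ = 4 tape sides.
A packing using 4 tape sides:
  side 1: 15 = 15
  side 2: 10 + 5 = 15
  side 3: 8 + 7 = 15
  side 4: 5 + 2 = 7
This matches the lower bound, so 4 is optimal.

4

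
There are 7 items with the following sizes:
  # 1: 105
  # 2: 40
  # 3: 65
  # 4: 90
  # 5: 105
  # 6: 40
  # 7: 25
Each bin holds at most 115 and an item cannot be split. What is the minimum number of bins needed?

5

Total = 105 + 105 + 90 + 65 + 40 + 40 + 25 = 470.
Lower bound: ⌈470/115⌉ = 5 bins.
A packing using 5 bins:
  bin 1: 105 = 105
  bin 2: 105 = 105
  bin 3: 90 + 25 = 115
  bin 4: 65 + 40 = 105
  bin 5: 40 = 40
This matches the lower bound, so 5 is optimal.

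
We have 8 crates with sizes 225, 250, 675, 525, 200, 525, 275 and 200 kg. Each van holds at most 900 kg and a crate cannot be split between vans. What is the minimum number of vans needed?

Total = 675 + 525 + 525 + 275 + 250 + 225 + 200 + 200 = 2875 kg.
Lower bound: ⌈2875/900⌉ = 4 vans.
A packing using 4 vans:
  van 1: 675 + 225 = 900
  van 2: 525 + 275 = 800
  van 3: 525 + 250 = 775
  van 4: 200 + 200 = 400
This matches the lower bound, so 4 is optimal.

4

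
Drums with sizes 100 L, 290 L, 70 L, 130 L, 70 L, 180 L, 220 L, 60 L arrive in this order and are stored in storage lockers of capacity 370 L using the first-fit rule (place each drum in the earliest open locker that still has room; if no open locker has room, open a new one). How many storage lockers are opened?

  100 → locker 1 (new)  [load 100/370]
  290 → locker 2 (new)  [load 290/370]
  70 → locker 1  [load 170/370]
  130 → locker 1  [load 300/370]
  70 → locker 1  [load 370/370]
  180 → locker 3 (new)  [load 180/370]
  220 → locker 4 (new)  [load 220/370]
  60 → locker 2  [load 350/370]
4 storage lockers opened.

4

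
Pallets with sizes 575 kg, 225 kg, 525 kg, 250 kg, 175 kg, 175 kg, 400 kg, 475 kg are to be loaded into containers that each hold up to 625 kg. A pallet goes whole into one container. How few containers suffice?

Total = 575 + 525 + 475 + 400 + 250 + 225 + 175 + 175 = 2800 kg.
Lower bound: ⌈2800/625⌉ = 5 containers.
A packing using 5 containers:
  container 1: 575 = 575
  container 2: 525 = 525
  container 3: 475 = 475
  container 4: 400 + 225 = 625
  container 5: 250 + 175 + 175 = 600
This matches the lower bound, so 5 is optimal.

5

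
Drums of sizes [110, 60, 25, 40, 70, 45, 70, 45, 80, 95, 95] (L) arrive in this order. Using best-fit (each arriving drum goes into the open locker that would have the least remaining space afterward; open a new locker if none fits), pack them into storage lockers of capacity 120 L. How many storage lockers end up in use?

8

  110 → locker 1 (new)  [load 110/120]
  60 → locker 2 (new)  [load 60/120]
  25 → locker 2  [load 85/120]
  40 → locker 3 (new)  [load 40/120]
  70 → locker 3  [load 110/120]
  45 → locker 4 (new)  [load 45/120]
  70 → locker 4  [load 115/120]
  45 → locker 5 (new)  [load 45/120]
  80 → locker 6 (new)  [load 80/120]
  95 → locker 7 (new)  [load 95/120]
  95 → locker 8 (new)  [load 95/120]
8 storage lockers opened.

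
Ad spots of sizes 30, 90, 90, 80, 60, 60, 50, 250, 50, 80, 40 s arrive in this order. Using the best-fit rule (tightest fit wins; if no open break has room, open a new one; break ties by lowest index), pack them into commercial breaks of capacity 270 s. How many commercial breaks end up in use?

4

  30 → break 1 (new)  [load 30/270]
  90 → break 1  [load 120/270]
  90 → break 1  [load 210/270]
  80 → break 2 (new)  [load 80/270]
  60 → break 1  [load 270/270]
  60 → break 2  [load 140/270]
  50 → break 2  [load 190/270]
  250 → break 3 (new)  [load 250/270]
  50 → break 2  [load 240/270]
  80 → break 4 (new)  [load 80/270]
  40 → break 4  [load 120/270]
4 commercial breaks opened.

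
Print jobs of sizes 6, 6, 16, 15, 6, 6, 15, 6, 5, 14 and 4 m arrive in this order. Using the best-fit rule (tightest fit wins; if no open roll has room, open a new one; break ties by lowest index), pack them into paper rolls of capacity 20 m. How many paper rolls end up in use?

  6 → roll 1 (new)  [load 6/20]
  6 → roll 1  [load 12/20]
  16 → roll 2 (new)  [load 16/20]
  15 → roll 3 (new)  [load 15/20]
  6 → roll 1  [load 18/20]
  6 → roll 4 (new)  [load 6/20]
  15 → roll 5 (new)  [load 15/20]
  6 → roll 4  [load 12/20]
  5 → roll 3  [load 20/20]
  14 → roll 6 (new)  [load 14/20]
  4 → roll 2  [load 20/20]
6 paper rolls opened.

6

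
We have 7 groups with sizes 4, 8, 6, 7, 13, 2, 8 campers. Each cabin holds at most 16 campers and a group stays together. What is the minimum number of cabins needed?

Total = 13 + 8 + 8 + 7 + 6 + 4 + 2 = 48 campers.
Lower bound: ⌈48/16⌉ = 3 cabins.
A packing using 4 cabins:
  cabin 1: 13 + 2 = 15
  cabin 2: 8 + 8 = 16
  cabin 3: 7 + 6 = 13
  cabin 4: 4 = 4
No arrangement into 3 cabins stays within capacity, so 4 is optimal.

4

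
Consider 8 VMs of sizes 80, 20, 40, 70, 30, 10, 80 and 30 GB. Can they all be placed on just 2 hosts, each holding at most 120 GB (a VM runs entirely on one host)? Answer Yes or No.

Total = 360 GB; ⌈360/120⌉ = 3.
At least 3 hosts are required, but only 2 are allowed.

No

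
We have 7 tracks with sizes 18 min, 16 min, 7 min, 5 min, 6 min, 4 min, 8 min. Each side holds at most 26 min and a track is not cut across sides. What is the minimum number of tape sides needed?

3

Total = 18 + 16 + 8 + 7 + 6 + 5 + 4 = 64 min.
Lower bound: ⌈64/26⌉ = 3 tape sides.
A packing using 3 tape sides:
  side 1: 18 + 8 = 26
  side 2: 16 + 7 = 23
  side 3: 6 + 5 + 4 = 15
This matches the lower bound, so 3 is optimal.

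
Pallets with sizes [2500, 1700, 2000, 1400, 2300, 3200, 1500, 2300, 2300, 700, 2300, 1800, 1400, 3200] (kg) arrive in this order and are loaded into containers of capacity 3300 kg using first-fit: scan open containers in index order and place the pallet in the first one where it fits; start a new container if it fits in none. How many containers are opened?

  2500 → container 1 (new)  [load 2500/3300]
  1700 → container 2 (new)  [load 1700/3300]
  2000 → container 3 (new)  [load 2000/3300]
  1400 → container 2  [load 3100/3300]
  2300 → container 4 (new)  [load 2300/3300]
  3200 → container 5 (new)  [load 3200/3300]
  1500 → container 6 (new)  [load 1500/3300]
  2300 → container 7 (new)  [load 2300/3300]
  2300 → container 8 (new)  [load 2300/3300]
  700 → container 1  [load 3200/3300]
  2300 → container 9 (new)  [load 2300/3300]
  1800 → container 6  [load 3300/3300]
  1400 → container 10 (new)  [load 1400/3300]
  3200 → container 11 (new)  [load 3200/3300]
11 containers opened.

11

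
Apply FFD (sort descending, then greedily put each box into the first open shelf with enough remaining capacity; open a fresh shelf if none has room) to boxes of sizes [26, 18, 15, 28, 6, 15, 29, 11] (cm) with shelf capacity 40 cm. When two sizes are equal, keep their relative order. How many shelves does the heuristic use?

Sorted descending: 29, 28, 26, 18, 15, 15, 11, 6.
  29 → shelf 1 (new)  [load 29/40]
  28 → shelf 2 (new)  [load 28/40]
  26 → shelf 3 (new)  [load 26/40]
  18 → shelf 4 (new)  [load 18/40]
  15 → shelf 4  [load 33/40]
  15 → shelf 5 (new)  [load 15/40]
  11 → shelf 1  [load 40/40]
  6 → shelf 2  [load 34/40]
5 shelves opened.

5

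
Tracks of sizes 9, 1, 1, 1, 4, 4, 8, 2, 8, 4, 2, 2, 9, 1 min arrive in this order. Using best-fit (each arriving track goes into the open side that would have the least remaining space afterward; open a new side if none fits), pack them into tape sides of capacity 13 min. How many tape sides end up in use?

5

  9 → side 1 (new)  [load 9/13]
  1 → side 1  [load 10/13]
  1 → side 1  [load 11/13]
  1 → side 1  [load 12/13]
  4 → side 2 (new)  [load 4/13]
  4 → side 2  [load 8/13]
  8 → side 3 (new)  [load 8/13]
  2 → side 2  [load 10/13]
  8 → side 4 (new)  [load 8/13]
  4 → side 3  [load 12/13]
  2 → side 2  [load 12/13]
  2 → side 4  [load 10/13]
  9 → side 5 (new)  [load 9/13]
  1 → side 1  [load 13/13]
5 tape sides opened.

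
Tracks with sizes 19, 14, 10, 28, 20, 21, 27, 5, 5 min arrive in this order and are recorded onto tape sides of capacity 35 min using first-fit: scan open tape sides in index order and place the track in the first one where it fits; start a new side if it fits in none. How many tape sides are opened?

  19 → side 1 (new)  [load 19/35]
  14 → side 1  [load 33/35]
  10 → side 2 (new)  [load 10/35]
  28 → side 3 (new)  [load 28/35]
  20 → side 2  [load 30/35]
  21 → side 4 (new)  [load 21/35]
  27 → side 5 (new)  [load 27/35]
  5 → side 2  [load 35/35]
  5 → side 3  [load 33/35]
5 tape sides opened.

5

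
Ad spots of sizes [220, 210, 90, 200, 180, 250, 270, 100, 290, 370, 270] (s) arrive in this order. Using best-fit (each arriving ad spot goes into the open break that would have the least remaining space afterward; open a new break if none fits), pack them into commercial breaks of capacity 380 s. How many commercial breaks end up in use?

  220 → break 1 (new)  [load 220/380]
  210 → break 2 (new)  [load 210/380]
  90 → break 1  [load 310/380]
  200 → break 3 (new)  [load 200/380]
  180 → break 3  [load 380/380]
  250 → break 4 (new)  [load 250/380]
  270 → break 5 (new)  [load 270/380]
  100 → break 5  [load 370/380]
  290 → break 6 (new)  [load 290/380]
  370 → break 7 (new)  [load 370/380]
  270 → break 8 (new)  [load 270/380]
8 commercial breaks opened.

8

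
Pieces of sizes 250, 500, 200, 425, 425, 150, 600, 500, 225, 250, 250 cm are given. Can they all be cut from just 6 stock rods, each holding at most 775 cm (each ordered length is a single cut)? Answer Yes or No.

A valid assignment using 6 stock rods:
  stock rod 1: 600 + 150 = 750
  stock rod 2: 500 + 250 = 750
  stock rod 3: 500 + 250 = 750
  stock rod 4: 425 + 250 = 675
  stock rod 5: 425 + 225 = 650
  stock rod 6: 200 = 200
Every load is within 775 cm, so 6 stock rods suffice.

Yes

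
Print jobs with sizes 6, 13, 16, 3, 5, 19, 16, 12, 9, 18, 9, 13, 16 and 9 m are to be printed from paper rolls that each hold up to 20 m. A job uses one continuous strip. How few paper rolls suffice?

10

Total = 19 + 18 + 16 + 16 + 16 + 13 + 13 + 12 + 9 + 9 + 9 + 6 + 5 + 3 = 164 m.
Lower bound: ⌈164/20⌉ = 9 paper rolls.
A packing using 10 paper rolls:
  roll 1: 19 = 19
  roll 2: 18 = 18
  roll 3: 16 + 3 = 19
  roll 4: 16 = 16
  roll 5: 16 = 16
  roll 6: 13 + 6 = 19
  roll 7: 13 + 5 = 18
  roll 8: 12 = 12
  roll 9: 9 + 9 = 18
  roll 10: 9 = 9
No arrangement into 9 paper rolls stays within capacity, so 10 is optimal.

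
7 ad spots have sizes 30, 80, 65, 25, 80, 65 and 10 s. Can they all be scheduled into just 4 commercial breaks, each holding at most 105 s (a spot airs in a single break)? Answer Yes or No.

A valid assignment using 4 commercial breaks:
  break 1: 80 + 25 = 105
  break 2: 80 + 10 = 90
  break 3: 65 + 30 = 95
  break 4: 65 = 65
Every load is within 105 s, so 4 commercial breaks suffice.

Yes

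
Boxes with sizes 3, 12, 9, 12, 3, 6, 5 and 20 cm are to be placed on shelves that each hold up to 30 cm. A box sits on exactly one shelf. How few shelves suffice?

Total = 20 + 12 + 12 + 9 + 6 + 5 + 3 + 3 = 70 cm.
Lower bound: ⌈70/30⌉ = 3 shelves.
A packing using 3 shelves:
  shelf 1: 20 + 9 = 29
  shelf 2: 12 + 12 + 6 = 30
  shelf 3: 5 + 3 + 3 = 11
This matches the lower bound, so 3 is optimal.

3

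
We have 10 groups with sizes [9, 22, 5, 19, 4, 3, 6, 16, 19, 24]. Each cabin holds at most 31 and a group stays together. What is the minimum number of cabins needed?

5

Total = 24 + 22 + 19 + 19 + 16 + 9 + 6 + 5 + 4 + 3 = 127.
Lower bound: ⌈127/31⌉ = 5 cabins.
A packing using 5 cabins:
  cabin 1: 24 + 6 = 30
  cabin 2: 22 + 9 = 31
  cabin 3: 19 + 5 + 4 + 3 = 31
  cabin 4: 19 = 19
  cabin 5: 16 = 16
This matches the lower bound, so 5 is optimal.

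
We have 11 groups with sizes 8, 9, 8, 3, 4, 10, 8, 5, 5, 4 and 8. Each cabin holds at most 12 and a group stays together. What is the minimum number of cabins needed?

Total = 10 + 9 + 8 + 8 + 8 + 8 + 5 + 5 + 4 + 4 + 3 = 72.
Lower bound: ⌈72/12⌉ = 6 cabins.
A packing using 7 cabins:
  cabin 1: 10 = 10
  cabin 2: 9 + 3 = 12
  cabin 3: 8 + 4 = 12
  cabin 4: 8 + 4 = 12
  cabin 5: 8 = 8
  cabin 6: 8 = 8
  cabin 7: 5 + 5 = 10
No arrangement into 6 cabins stays within capacity, so 7 is optimal.

7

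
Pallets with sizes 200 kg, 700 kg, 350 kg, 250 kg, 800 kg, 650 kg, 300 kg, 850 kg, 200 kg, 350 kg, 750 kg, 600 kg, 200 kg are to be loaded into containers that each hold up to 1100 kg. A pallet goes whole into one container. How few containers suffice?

Total = 850 + 800 + 750 + 700 + 650 + 600 + 350 + 350 + 300 + 250 + 200 + 200 + 200 = 6200 kg.
Lower bound: ⌈6200/1100⌉ = 6 containers.
A packing using 6 containers:
  container 1: 850 + 250 = 1100
  container 2: 800 + 300 = 1100
  container 3: 750 + 350 = 1100
  container 4: 700 + 350 = 1050
  container 5: 650 + 200 + 200 = 1050
  container 6: 600 + 200 = 800
This matches the lower bound, so 6 is optimal.

6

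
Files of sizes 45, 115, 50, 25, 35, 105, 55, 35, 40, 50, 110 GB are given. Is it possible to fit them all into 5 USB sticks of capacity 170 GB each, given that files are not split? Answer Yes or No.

Yes

A valid assignment using 4 USB sticks:
  USB stick 1: 115 + 55 = 170
  USB stick 2: 110 + 50 = 160
  USB stick 3: 105 + 40 + 25 = 170
  USB stick 4: 50 + 45 + 35 + 35 = 165
That uses only 4 ≤ 5, so 5 USB sticks are enough.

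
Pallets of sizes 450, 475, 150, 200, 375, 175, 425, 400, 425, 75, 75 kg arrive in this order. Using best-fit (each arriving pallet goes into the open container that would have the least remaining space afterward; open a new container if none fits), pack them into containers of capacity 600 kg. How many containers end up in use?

  450 → container 1 (new)  [load 450/600]
  475 → container 2 (new)  [load 475/600]
  150 → container 1  [load 600/600]
  200 → container 3 (new)  [load 200/600]
  375 → container 3  [load 575/600]
  175 → container 4 (new)  [load 175/600]
  425 → container 4  [load 600/600]
  400 → container 5 (new)  [load 400/600]
  425 → container 6 (new)  [load 425/600]
  75 → container 2  [load 550/600]
  75 → container 6  [load 500/600]
6 containers opened.

6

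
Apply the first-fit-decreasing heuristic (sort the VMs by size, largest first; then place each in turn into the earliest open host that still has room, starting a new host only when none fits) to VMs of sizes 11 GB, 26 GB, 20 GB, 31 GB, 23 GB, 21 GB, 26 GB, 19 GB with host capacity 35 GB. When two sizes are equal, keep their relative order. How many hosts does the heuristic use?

Sorted descending: 31, 26, 26, 23, 21, 20, 19, 11.
  31 → host 1 (new)  [load 31/35]
  26 → host 2 (new)  [load 26/35]
  26 → host 3 (new)  [load 26/35]
  23 → host 4 (new)  [load 23/35]
  21 → host 5 (new)  [load 21/35]
  20 → host 6 (new)  [load 20/35]
  19 → host 7 (new)  [load 19/35]
  11 → host 4  [load 34/35]
7 hosts opened.

7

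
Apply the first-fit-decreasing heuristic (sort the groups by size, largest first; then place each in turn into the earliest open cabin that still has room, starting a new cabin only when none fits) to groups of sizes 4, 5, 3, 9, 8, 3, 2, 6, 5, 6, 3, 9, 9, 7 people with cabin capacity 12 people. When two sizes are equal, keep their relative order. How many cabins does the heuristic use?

Sorted descending: 9, 9, 9, 8, 7, 6, 6, 5, 5, 4, 3, 3, 3, 2.
  9 → cabin 1 (new)  [load 9/12]
  9 → cabin 2 (new)  [load 9/12]
  9 → cabin 3 (new)  [load 9/12]
  8 → cabin 4 (new)  [load 8/12]
  7 → cabin 5 (new)  [load 7/12]
  6 → cabin 6 (new)  [load 6/12]
  6 → cabin 6  [load 12/12]
  5 → cabin 5  [load 12/12]
  5 → cabin 7 (new)  [load 5/12]
  4 → cabin 4  [load 12/12]
  3 → cabin 1  [load 12/12]
  3 → cabin 2  [load 12/12]
  3 → cabin 3  [load 12/12]
  2 → cabin 7  [load 7/12]
7 cabins opened.

7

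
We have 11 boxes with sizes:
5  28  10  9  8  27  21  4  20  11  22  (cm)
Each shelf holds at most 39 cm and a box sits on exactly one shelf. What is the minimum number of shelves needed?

Total = 28 + 27 + 22 + 21 + 20 + 11 + 10 + 9 + 8 + 5 + 4 = 165 cm.
Lower bound: ⌈165/39⌉ = 5 shelves.
A packing using 5 shelves:
  shelf 1: 28 + 11 = 39
  shelf 2: 27 + 10 = 37
  shelf 3: 22 + 9 + 8 = 39
  shelf 4: 21 + 5 + 4 = 30
  shelf 5: 20 = 20
This matches the lower bound, so 5 is optimal.

5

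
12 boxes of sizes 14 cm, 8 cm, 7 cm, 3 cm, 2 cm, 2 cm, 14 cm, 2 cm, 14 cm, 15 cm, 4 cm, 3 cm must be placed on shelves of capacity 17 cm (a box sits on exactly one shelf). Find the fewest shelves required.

Total = 15 + 14 + 14 + 14 + 8 + 7 + 4 + 3 + 3 + 2 + 2 + 2 = 88 cm.
Lower bound: ⌈88/17⌉ = 6 shelves.
A packing using 6 shelves:
  shelf 1: 15 + 2 = 17
  shelf 2: 14 + 3 = 17
  shelf 3: 14 + 3 = 17
  shelf 4: 14 + 2 = 16
  shelf 5: 8 + 7 + 2 = 17
  shelf 6: 4 = 4
This matches the lower bound, so 6 is optimal.

6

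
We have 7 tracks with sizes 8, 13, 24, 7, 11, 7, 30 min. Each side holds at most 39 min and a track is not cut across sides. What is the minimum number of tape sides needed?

Total = 30 + 24 + 13 + 11 + 8 + 7 + 7 = 100 min.
Lower bound: ⌈100/39⌉ = 3 tape sides.
A packing using 3 tape sides:
  side 1: 30 + 8 = 38
  side 2: 24 + 13 = 37
  side 3: 11 + 7 + 7 = 25
This matches the lower bound, so 3 is optimal.

3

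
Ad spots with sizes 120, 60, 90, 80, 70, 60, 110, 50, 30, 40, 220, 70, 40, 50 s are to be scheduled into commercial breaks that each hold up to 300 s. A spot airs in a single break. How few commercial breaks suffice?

Total = 220 + 120 + 110 + 90 + 80 + 70 + 70 + 60 + 60 + 50 + 50 + 40 + 40 + 30 = 1090 s.
Lower bound: ⌈1090/300⌉ = 4 commercial breaks.
A packing using 4 commercial breaks:
  break 1: 220 + 80 = 300
  break 2: 120 + 110 + 70 = 300
  break 3: 90 + 70 + 60 + 60 = 280
  break 4: 50 + 50 + 40 + 40 + 30 = 210
This matches the lower bound, so 4 is optimal.

4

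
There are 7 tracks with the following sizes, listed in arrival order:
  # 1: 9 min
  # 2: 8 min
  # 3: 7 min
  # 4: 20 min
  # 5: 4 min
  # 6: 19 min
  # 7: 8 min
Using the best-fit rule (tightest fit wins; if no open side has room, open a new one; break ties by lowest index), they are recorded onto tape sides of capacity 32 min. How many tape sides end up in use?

  9 → side 1 (new)  [load 9/32]
  8 → side 1  [load 17/32]
  7 → side 1  [load 24/32]
  20 → side 2 (new)  [load 20/32]
  4 → side 1  [load 28/32]
  19 → side 3 (new)  [load 19/32]
  8 → side 2  [load 28/32]
3 tape sides opened.

3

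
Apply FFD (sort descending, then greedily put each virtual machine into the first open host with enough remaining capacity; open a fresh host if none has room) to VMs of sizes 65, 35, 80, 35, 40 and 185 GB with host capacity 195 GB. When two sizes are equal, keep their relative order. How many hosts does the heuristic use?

Sorted descending: 185, 80, 65, 40, 35, 35.
  185 → host 1 (new)  [load 185/195]
  80 → host 2 (new)  [load 80/195]
  65 → host 2  [load 145/195]
  40 → host 2  [load 185/195]
  35 → host 3 (new)  [load 35/195]
  35 → host 3  [load 70/195]
3 hosts opened.

3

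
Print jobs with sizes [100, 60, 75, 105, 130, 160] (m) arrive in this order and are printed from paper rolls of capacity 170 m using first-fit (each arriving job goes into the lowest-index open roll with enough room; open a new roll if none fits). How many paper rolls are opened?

  100 → roll 1 (new)  [load 100/170]
  60 → roll 1  [load 160/170]
  75 → roll 2 (new)  [load 75/170]
  105 → roll 3 (new)  [load 105/170]
  130 → roll 4 (new)  [load 130/170]
  160 → roll 5 (new)  [load 160/170]
5 paper rolls opened.

5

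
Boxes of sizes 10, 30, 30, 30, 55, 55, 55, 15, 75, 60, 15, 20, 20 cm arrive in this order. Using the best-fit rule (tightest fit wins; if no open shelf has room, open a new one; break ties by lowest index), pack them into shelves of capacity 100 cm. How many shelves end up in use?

6

  10 → shelf 1 (new)  [load 10/100]
  30 → shelf 1  [load 40/100]
  30 → shelf 1  [load 70/100]
  30 → shelf 1  [load 100/100]
  55 → shelf 2 (new)  [load 55/100]
  55 → shelf 3 (new)  [load 55/100]
  55 → shelf 4 (new)  [load 55/100]
  15 → shelf 2  [load 70/100]
  75 → shelf 5 (new)  [load 75/100]
  60 → shelf 6 (new)  [load 60/100]
  15 → shelf 5  [load 90/100]
  20 → shelf 2  [load 90/100]
  20 → shelf 6  [load 80/100]
6 shelves opened.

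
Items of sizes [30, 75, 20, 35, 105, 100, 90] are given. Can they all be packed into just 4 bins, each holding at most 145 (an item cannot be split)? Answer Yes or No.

A valid assignment using 4 bins:
  bin 1: 105 + 35 = 140
  bin 2: 100 + 30 = 130
  bin 3: 90 + 20 = 110
  bin 4: 75 = 75
Every load is within 145, so 4 bins suffice.

Yes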